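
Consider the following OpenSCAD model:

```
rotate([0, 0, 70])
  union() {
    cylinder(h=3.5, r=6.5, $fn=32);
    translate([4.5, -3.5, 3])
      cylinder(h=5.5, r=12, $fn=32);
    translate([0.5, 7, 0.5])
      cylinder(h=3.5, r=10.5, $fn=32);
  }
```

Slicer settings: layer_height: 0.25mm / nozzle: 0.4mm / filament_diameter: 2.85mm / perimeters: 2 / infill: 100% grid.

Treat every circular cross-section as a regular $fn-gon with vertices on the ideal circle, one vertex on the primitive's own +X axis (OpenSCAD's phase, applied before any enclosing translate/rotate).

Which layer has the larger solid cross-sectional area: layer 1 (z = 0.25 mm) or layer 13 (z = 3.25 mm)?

layer 13 (z = 3.25 mm)

Layer 1 (z = 0.25): the cylinder: section is a regular 32-gon, circumradius r=6.5 (area = (32/2)·6.500²·sin(360°/32) = 131.88 mm²); the cylinder at (4.5, -3.5) is absent (z outside [3, 8.5]); the cylinder at (0.5, 7) does not reach this height (z outside [0.5, 4]); Merging all regions: only the r=6.5 cylinder is present, so the union is just that shape — area = 131.88 mm²; (rotated 70° about Z; rotation is an isometry so areas/perimeters/island counts are preserved). So its area = 131.88 mm². Layer 13 (z = 3.25): the r=6.5 cylinder contributes a regular 32-gon of circumradius 6.5 (area = (32/2)·6.500²·sin(360°/32) = 131.88 mm²); the cylinder at (4.5, -3.5): section is a regular 32-gon, circumradius r=12 (area = (32/2)·12.000²·sin(360°/32) = 449.49 mm²); the r=10.5 cylinder at (0.5, 7) gives a regular 32-gon of circumradius 10.5 (constant along its height) (area = (32/2)·10.500²·sin(360°/32) = 344.14 mm²); Taking the union: the regions partially overlap — summed areas 925.51 mm² minus the doubly-counted overlap 285.14 mm² gives 640.37 mm² — area = 640.37 mm²; (rotated 70° about Z; rotation is an isometry so areas/perimeters/island counts are preserved). So its area = 640.37 mm². Layer 13 is larger (640.37 vs 131.88 mm²).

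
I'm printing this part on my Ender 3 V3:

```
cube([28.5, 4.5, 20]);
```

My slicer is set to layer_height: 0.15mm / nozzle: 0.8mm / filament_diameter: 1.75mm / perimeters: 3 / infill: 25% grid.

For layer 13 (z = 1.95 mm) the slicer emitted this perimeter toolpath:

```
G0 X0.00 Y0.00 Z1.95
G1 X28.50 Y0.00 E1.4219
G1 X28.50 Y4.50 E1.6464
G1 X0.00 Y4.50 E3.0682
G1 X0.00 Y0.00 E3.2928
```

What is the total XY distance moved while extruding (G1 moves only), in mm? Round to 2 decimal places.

66.00 mm

Sum the Euclidean lengths of each G1 segment: total = 66.00 mm.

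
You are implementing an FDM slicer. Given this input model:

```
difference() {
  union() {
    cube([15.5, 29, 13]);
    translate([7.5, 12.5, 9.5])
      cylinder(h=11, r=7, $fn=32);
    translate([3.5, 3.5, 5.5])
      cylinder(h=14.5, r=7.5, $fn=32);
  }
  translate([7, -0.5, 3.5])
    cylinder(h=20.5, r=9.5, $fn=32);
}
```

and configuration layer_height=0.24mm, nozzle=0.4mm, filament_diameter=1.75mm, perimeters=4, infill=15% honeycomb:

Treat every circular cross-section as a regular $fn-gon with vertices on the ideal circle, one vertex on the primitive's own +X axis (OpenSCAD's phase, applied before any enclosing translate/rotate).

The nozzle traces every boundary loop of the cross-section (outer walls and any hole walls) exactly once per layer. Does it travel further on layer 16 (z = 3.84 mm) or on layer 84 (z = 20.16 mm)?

Layer 16 (z = 3.84): the cube (footprint 15.5×29) is included at this height (perimeter 89.00 mm); the cylinder at (7.5, 12.5) is absent (z outside [9.5, 20.5]); the cylinder at (3.5, 3.5) is not intersected at this z (z outside [5.5, 20]); Taking the union: only the 15.5×29 cube is present, so the union is just that shape — boundary = 89.00 mm; the r=9.5 cylinder at (7, -0.5) gives a regular 32-gon of circumradius 9.5 (constant along its height) (perimeter = 2·32·9.500·sin(180°/32) = 59.59 mm); Subtracting the remaining from the first: starting from the result so far, the r=9.5 cylinder at (7, -0.5) partially overlaps it — only the 119.57 mm² overlap (of its 281.71 mm²) is removed, clipping the outline — boundary = 82.45 mm. So its perimeter = 82.45 mm. Layer 84 (z = 20.16): the cube is not intersected at this z (z outside [0, 13]); the r=7 cylinder at (7.5, 12.5) gives a regular 32-gon of circumradius 7 (constant along its height) (perimeter = 2·32·7.000·sin(180°/32) = 43.91 mm); the cylinder at (3.5, 3.5) is absent (z outside [5.5, 20]); Combining (union): only the r=7 cylinder at (7.5, 12.5) is present, so the union is just that shape — boundary = 43.91 mm; the r=9.5 cylinder at (7, -0.5) contributes a regular 32-gon of circumradius 9.5 (perimeter = 2·32·9.500·sin(180°/32) = 59.59 mm); Subtracting the remaining from the first: starting from the result so far, the r=9.5 cylinder at (7, -0.5) partially overlaps it — only the 23.23 mm² overlap (of its 281.71 mm²) is removed, clipping the outline — boundary = 43.32 mm. So its perimeter = 43.32 mm. Layer 16 is larger (82.45 vs 43.32 mm).

layer 16 (z = 3.84 mm)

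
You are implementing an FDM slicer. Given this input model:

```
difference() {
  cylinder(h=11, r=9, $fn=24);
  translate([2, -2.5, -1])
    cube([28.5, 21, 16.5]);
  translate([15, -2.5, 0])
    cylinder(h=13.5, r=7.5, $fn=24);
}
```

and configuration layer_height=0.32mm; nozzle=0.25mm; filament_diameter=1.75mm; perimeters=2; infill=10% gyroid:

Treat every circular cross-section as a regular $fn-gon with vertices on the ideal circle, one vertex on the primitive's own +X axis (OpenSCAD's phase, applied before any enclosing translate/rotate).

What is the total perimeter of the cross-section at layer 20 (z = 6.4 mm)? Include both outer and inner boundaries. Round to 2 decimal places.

58.36 mm

At z = 6.4 mm: the r=9 cylinder contributes a regular 24-gon of circumradius 9 (perimeter = 2·24·9.000·sin(180°/24) = 56.39 mm); the 28.5×21 cube at (2, -2.5) contributes its full rectangle (perimeter 99.00 mm); the r=7.5 cylinder at (15, -2.5) gives a regular 24-gon of circumradius 7.5 (constant along its height) (perimeter = 2·24·7.500·sin(180°/24) = 46.99 mm); Subtracting the remaining from the first: starting from the r=9 cylinder, the 28.5×21 cube at (2, -2.5) partially overlaps it — only the 62.24 mm² overlap (of its 598.50 mm²) is removed, clipping the outline; the r=7.5 cylinder at (15, -2.5) partially overlaps it — only the 1.15 mm² overlap (of its 174.70 mm²) is removed, clipping the outline — boundary = 58.36 mm. Overall, the cross-section is a single solid region. Total boundary length (outer) = 58.36 mm.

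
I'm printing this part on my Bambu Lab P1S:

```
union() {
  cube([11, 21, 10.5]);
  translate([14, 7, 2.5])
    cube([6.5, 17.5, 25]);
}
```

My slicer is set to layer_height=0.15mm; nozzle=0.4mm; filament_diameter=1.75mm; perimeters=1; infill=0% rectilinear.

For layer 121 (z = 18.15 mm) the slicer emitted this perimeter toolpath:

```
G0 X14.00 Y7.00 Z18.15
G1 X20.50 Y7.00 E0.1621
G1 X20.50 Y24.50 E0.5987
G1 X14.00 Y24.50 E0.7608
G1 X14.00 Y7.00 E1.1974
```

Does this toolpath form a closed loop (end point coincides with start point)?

yes

Start point (G0): (14.00, 7.00). End point (last G1): the path returns to the start — closed.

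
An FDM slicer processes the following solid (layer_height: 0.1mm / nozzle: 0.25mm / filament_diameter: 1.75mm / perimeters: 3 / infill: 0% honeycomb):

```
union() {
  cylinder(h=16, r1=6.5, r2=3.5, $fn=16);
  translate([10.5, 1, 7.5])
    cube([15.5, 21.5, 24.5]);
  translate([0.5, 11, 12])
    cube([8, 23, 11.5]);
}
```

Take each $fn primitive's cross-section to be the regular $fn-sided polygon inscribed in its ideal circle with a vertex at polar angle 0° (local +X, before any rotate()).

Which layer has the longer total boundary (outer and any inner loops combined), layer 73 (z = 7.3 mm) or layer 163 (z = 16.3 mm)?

layer 163 (z = 16.3 mm)

Layer 73 (z = 7.3): the cone (r1=6.5→r2=3.5) has section circumradius 5.131 here — a regular 16-gon (perimeter = 2·16·5.131·sin(180°/16) = 32.03 mm); the cube at (10.5, 1) is absent (z outside [7.5, 32]); the cube at (0.5, 11) is not intersected at this z (z outside [12, 23.5]); Taking the union: only the cone is present, so the union is just that shape — boundary = 32.03 mm. So its perimeter = 32.03 mm. Layer 163 (z = 16.3): the cone is absent (z outside [0, 16]); the 15.5×21.5 cube at (10.5, 1) contributes its full rectangle (perimeter 74.00 mm); the cube at (0.5, 11) is present — its section is the full 8×23 rectangle (perimeter 62.00 mm); Merging all regions: the 2 present regions are separate (no shared area or edge), so areas and boundary lengths simply add and each stays a separate island — boundary = 136.00 mm. So its perimeter = 136.00 mm. Layer 163 is larger (136.00 vs 32.03 mm).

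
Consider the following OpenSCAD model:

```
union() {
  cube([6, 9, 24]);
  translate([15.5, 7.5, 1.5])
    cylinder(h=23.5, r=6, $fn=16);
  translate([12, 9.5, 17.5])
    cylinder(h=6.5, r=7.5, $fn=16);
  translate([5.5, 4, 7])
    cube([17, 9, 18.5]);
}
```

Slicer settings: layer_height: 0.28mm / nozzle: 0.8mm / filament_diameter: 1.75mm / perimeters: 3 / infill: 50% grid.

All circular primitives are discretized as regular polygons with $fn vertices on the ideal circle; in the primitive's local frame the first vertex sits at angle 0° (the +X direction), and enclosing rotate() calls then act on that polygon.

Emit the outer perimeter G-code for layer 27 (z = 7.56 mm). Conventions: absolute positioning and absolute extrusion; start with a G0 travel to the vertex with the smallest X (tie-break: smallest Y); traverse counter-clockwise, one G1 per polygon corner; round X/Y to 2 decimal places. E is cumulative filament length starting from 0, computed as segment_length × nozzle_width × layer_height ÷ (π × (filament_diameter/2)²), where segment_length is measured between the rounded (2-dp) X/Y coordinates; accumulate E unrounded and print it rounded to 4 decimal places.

At z = 7.56 mm: the 6×9 cube contributes its full rectangle; the r=6 cylinder at (15.5, 7.5) gives a regular 16-gon of circumradius 6 (constant along its height); the cylinder at (12, 9.5) does not reach this height (z outside [17.5, 24]); the cube at (5.5, 4) is present — its section is the full 17×9 rectangle; Taking the union: the regions partially overlap (shared area 95.24 mm²), so overlapping operands fuse into one piece — 1 connected region. The outline is a single polygon with 20 vertices. Extrusion per mm of travel: 0.8 × 0.28 / (π × 0.875²) = 0.093128. Accumulating E over each segment gives final E = 6.7782.

G0 X0.00 Y0.00 Z7.56
G1 X6.00 Y0.00 E0.5588
G1 X6.00 Y4.00 E0.9313
G1 X10.76 Y4.00 E1.3746
G1 X11.26 Y3.26 E1.4577
G1 X13.20 Y1.96 E1.6752
G1 X15.50 Y1.50 E1.8937
G1 X17.80 Y1.96 E2.1121
G1 X19.74 Y3.26 E2.3296
G1 X20.24 Y4.00 E2.4128
G1 X22.50 Y4.00 E2.6232
G1 X22.50 Y13.00 E3.4614
G1 X17.86 Y13.00 E3.8935
G1 X17.80 Y13.04 E3.9002
G1 X15.50 Y13.50 E4.1187
G1 X13.20 Y13.04 E4.3371
G1 X13.14 Y13.00 E4.3438
G1 X5.50 Y13.00 E5.0553
G1 X5.50 Y9.00 E5.4278
G1 X0.00 Y9.00 E5.9400
G1 X0.00 Y0.00 E6.7782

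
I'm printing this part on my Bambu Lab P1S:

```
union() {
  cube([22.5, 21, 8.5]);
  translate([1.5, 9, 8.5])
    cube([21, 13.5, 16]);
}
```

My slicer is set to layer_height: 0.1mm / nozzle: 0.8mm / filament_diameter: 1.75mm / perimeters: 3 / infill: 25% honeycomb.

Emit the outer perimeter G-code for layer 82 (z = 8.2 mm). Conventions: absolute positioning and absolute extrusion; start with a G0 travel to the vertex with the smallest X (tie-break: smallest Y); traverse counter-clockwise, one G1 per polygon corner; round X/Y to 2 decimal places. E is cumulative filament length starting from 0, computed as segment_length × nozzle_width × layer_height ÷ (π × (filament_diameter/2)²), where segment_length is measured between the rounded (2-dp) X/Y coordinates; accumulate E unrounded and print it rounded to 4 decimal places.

At z = 8.2 mm: the cube (footprint 22.5×21) is included at this height; the cube at (1.5, 9) is absent (z outside [8.5, 24.5]); Combining (union): only the 22.5×21 cube is present, so the union is just that shape — 1 connected region. The outline is a single polygon with 4 vertices. Extrusion per mm of travel: 0.8 × 0.1 / (π × 0.875²) = 0.033260. Accumulating E over each segment gives final E = 2.8936.

G0 X0.00 Y0.00 Z8.20
G1 X22.50 Y0.00 E0.7484
G1 X22.50 Y21.00 E1.4468
G1 X0.00 Y21.00 E2.1952
G1 X0.00 Y0.00 E2.8936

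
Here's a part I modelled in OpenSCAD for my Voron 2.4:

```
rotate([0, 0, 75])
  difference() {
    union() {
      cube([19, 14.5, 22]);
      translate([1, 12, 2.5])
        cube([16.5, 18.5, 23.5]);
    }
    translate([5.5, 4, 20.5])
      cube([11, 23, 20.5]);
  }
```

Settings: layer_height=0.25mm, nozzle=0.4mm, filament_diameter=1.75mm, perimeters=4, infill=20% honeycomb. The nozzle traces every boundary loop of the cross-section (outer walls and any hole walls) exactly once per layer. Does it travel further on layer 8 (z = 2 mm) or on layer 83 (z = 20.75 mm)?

Layer 8 (z = 2): the cube (footprint 19×14.5) is included at this height (perimeter 67.00 mm); the cube at (1, 12) is absent (z outside [2.5, 26]); Combining (union): only the 19×14.5 cube is present, so the union is just that shape — boundary = 67.00 mm; the cube at (5.5, 4) is not intersected at this z (z outside [20.5, 41]); Subtracting the remaining from the first: none of the subtracted shapes is present at this height, so the result so far is unchanged — boundary = 67.00 mm; (whole slice rotated 75° about Z — lengths, areas and connectivity unchanged). So its perimeter = 67.00 mm. Layer 83 (z = 20.75): the cube is present — its section is the full 19×14.5 rectangle (perimeter 67.00 mm); the cube at (1, 12) (footprint 16.5×18.5) is included at this height (perimeter 70.00 mm); Combining (union): the regions partially overlap (shared area 41.25 mm²), so the edge portions inside another operand are dropped and the merged outline is re-measured after clipping — boundary = 99.00 mm; the cube at (5.5, 4) (footprint 11×23) is included at this height (perimeter 68.00 mm); Taking the first minus the rest: starting from the result so far, the 11×23 cube at (5.5, 4) lies wholly inside it (removes its full 253.00 mm² and its 68.00 mm outline becomes a hole wall) — boundary (outer + 1 inner loop) = 167.00 mm; (whole slice rotated 75° about Z — lengths, areas and connectivity unchanged). So its perimeter = 167.00 mm. Layer 83 is larger (167.00 vs 67.00 mm).

layer 83 (z = 20.75 mm)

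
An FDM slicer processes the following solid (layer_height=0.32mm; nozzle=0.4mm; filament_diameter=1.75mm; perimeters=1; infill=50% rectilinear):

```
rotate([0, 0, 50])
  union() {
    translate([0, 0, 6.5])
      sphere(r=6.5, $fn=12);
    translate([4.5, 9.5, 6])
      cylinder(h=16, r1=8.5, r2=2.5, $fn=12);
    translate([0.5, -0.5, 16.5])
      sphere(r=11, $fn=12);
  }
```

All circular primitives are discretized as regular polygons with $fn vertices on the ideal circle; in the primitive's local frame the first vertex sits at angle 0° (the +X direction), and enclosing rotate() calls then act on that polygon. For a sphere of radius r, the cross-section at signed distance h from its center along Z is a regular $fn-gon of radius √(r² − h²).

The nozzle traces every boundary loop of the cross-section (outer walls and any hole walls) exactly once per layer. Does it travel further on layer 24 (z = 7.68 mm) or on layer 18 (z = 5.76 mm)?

Layer 24 (z = 7.68): the sphere: section is a regular 12-gon, circumradius = √(r²−h²) = √(6.5²−1.18²) = 6.392 (perimeter = 2·12·6.392·sin(180°/12) = 39.70 mm); the cone at (4.5, 9.5): at t=0.105 of its height the radius interpolates to r₁+(r₂−r₁)t = 7.870, giving a regular 12-gon of that circumradius (perimeter = 2·12·7.870·sin(180°/12) = 48.89 mm); the r=11 sphere at (0.5, -0.5) slices to a regular 12-gon of circumradius 6.573 (√(r²−h²) with h=8.82 from center) (perimeter = 2·12·6.573·sin(180°/12) = 40.83 mm); Merging all regions: the regions partially overlap (shared area 139.15 mm²), so the edge portions inside another operand are dropped and the merged outline is re-measured after clipping — boundary = 69.83 mm; (whole slice rotated 50° about Z — lengths, areas and connectivity unchanged). So its perimeter = 69.83 mm. Layer 18 (z = 5.76): the r=6.5 sphere contributes a regular 12-gon of circumradius √(6.5²−0.74²) = 6.458 (perimeter = 2·12·6.458·sin(180°/12) = 40.11 mm); the cone at (4.5, 9.5) is not intersected at this z (z outside [6, 22]); the r=11 sphere at (0.5, -0.5) slices to a regular 12-gon of circumradius 2.377 (√(r²−h²) with h=10.74 from center) (perimeter = 2·12·2.377·sin(180°/12) = 14.77 mm); Merging all regions: the r=11 sphere at (0.5, -0.5) lies entirely inside the r=6.5 sphere, so the union is just the r=6.5 sphere — boundary = 40.11 mm; (rotated 50° about Z; rotation is an isometry so areas/perimeters/island counts are preserved). So its perimeter = 40.11 mm. Layer 24 is larger (69.83 vs 40.11 mm).

layer 24 (z = 7.68 mm)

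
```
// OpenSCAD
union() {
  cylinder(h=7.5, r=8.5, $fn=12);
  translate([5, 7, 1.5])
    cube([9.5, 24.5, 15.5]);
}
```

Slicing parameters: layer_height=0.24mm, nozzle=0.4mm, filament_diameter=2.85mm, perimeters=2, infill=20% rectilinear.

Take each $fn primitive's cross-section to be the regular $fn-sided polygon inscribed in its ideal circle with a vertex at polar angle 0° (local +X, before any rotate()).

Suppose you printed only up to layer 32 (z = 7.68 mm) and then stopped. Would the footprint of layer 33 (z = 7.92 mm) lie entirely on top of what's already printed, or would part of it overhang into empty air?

Compare the two slices. At z = 7.68: the cylinder does not reach this height (z outside [0, 7.5]); the 9.5×24.5 cube at (5, 7) contributes its full rectangle (area 232.75 mm²); Taking the union: only the 9.5×24.5 cube at (5, 7) is present, so the union is just that shape — area = 232.75 mm². At z = 7.92: the cylinder is absent (z outside [0, 7.5]); the cube at (5, 7) (footprint 9.5×24.5) is included at this height (area 232.75 mm²); Taking the union: only the 9.5×24.5 cube at (5, 7) is present, so the union is just that shape — area = 232.75 mm². Checking containment: the cross-section at z = 7.92 is a subset of the cross-section at z = 7.68.

entirely on top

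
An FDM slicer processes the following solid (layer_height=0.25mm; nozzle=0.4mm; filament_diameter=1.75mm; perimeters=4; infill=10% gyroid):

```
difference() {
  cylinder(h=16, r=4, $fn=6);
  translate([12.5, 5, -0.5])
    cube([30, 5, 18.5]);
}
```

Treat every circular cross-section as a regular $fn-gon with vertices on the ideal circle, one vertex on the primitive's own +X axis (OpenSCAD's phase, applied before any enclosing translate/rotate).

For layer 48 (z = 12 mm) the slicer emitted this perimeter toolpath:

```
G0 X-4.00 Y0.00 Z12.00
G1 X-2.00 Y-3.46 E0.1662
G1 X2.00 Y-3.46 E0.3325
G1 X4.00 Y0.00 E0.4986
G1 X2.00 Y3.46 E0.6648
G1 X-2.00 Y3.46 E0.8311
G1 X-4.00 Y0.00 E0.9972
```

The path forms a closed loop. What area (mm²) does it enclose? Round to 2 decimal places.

41.52 mm²

Apply the shoelace formula to the sequence of (X, Y) vertices; enclosed area = 41.52 mm².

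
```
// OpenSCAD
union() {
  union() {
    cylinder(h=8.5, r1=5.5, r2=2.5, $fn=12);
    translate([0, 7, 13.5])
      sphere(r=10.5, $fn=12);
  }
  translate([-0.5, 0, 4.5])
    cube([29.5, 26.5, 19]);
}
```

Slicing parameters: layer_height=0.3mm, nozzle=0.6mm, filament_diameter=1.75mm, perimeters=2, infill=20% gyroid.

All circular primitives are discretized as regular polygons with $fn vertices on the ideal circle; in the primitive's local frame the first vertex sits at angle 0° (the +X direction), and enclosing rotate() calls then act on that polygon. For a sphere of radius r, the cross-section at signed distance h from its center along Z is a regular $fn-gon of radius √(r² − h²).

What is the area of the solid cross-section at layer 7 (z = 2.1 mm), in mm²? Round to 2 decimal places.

At z = 2.1 mm: the cone: at t=0.247 of its height the radius interpolates to r₁+(r₂−r₁)t = 4.759, giving a regular 12-gon of that circumradius (area = (12/2)·4.759²·sin(360°/12) = 67.94 mm²); the sphere at (0, 7) is absent (|z−center|=11.400 > r=10.5); Taking the union: only the cone is present, so the union is just that shape — area = 67.94 mm²; the cube at (-0.5, 0) is not intersected at this z (z outside [4.5, 23.5]); Merging all regions: only the result so far is present, so the union is just that shape — area = 67.94 mm². Overall, the cross-section is a single solid region. Net area = 67.94 mm².

67.94 mm²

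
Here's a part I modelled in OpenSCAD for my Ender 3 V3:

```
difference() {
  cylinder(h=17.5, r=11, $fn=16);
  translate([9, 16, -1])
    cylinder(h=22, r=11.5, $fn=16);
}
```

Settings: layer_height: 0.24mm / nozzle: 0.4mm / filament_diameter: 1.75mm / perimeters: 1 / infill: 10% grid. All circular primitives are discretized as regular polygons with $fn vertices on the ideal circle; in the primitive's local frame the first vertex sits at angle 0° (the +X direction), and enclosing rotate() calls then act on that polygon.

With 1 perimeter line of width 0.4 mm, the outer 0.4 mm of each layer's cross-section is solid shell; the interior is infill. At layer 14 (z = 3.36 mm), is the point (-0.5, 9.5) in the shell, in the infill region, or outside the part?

At z = 3.36 mm: the r=11 cylinder contributes a regular 16-gon of circumradius 11; the r=11.5 cylinder at (9, 16) gives a regular 16-gon of circumradius 11.5 (constant along its height); After the difference (first − rest): starting from the r=11 cylinder, the r=11.5 cylinder at (9, 16) partially overlaps it — only the 32.72 mm² overlap (of its 404.88 mm²) is removed, clipping the outline — 1 connected region. Overall, the cross-section is a single solid region. The nearest boundary edge runs (-1.08, 10.79)→(0.87, 7.87); distance from the point to it = 0.23 mm. The point is inside the cross-section, 0.23 mm from the nearest boundary — within the 0.4 mm shell band (1 × 0.4).

shell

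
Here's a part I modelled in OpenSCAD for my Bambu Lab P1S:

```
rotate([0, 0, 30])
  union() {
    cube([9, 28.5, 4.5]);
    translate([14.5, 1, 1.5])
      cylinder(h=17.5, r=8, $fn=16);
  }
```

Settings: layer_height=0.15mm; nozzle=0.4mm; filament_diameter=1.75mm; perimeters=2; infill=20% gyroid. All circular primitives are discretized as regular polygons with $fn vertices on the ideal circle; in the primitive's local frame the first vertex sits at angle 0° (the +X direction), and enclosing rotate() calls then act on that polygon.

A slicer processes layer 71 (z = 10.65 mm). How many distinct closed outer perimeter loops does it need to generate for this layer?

1

At z = 10.65 mm: the cube does not reach this height (z outside [0, 4.5]); the r=8 cylinder at (14.5, 1) gives a regular 16-gon of circumradius 8 (constant along its height); Combining (union): only the r=8 cylinder at (14.5, 1) is present, so the union is just that shape — 1 connected region; (rotated 30° about Z; rotation is an isometry so areas/perimeters/island counts are preserved). The result has 1 disconnected region.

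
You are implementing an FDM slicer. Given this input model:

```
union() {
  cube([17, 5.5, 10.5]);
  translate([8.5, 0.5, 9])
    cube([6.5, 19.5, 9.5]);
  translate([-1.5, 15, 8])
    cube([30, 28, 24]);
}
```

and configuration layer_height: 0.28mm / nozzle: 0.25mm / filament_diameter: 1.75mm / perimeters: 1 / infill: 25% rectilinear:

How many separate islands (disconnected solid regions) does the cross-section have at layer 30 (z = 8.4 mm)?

At z = 8.4 mm: the 17×5.5 cube contributes its full rectangle; the cube at (8.5, 0.5) is absent (z outside [9, 18.5]); the 30×28 cube at (-1.5, 15) contributes its full rectangle; Combining (union): the 2 present regions are separate (no shared area or edge), so areas and boundary lengths simply add and each stays a separate island — 2 connected regions. Overall, the cross-section has 2 separate islands. Island count = 2.

2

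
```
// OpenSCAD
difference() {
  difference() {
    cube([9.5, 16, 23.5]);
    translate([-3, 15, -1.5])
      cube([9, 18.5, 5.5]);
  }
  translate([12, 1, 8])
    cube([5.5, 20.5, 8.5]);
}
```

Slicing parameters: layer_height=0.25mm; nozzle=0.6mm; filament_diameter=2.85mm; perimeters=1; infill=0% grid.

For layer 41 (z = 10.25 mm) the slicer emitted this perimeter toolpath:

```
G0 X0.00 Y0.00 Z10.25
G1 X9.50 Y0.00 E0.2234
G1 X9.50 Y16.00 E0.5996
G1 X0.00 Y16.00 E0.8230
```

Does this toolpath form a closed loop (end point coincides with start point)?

Start point (G0): (0.00, 0.00). End point (last G1): the path does not return to the start — open.

no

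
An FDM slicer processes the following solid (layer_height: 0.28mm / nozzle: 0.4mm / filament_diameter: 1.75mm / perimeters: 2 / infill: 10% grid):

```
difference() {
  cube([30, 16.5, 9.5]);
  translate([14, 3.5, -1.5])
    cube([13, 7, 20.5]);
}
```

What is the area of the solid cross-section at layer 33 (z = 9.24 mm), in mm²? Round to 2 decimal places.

404.00 mm²

At z = 9.24 mm: the cube (footprint 30×16.5) is included at this height (area 495.00 mm²); the cube at (14, 3.5) (footprint 13×7) is included at this height (area 91.00 mm²); Subtracting the remaining from the first: starting from the 30×16.5 cube (495.00 mm²), the 13×7 cube at (14, 3.5) lies wholly inside it (removes its full 91.00 mm² and its 40.00 mm outline becomes a hole wall) — area = 404.00 mm². Overall, the cross-section is one region with 1 hole. Net area = 404.00 mm².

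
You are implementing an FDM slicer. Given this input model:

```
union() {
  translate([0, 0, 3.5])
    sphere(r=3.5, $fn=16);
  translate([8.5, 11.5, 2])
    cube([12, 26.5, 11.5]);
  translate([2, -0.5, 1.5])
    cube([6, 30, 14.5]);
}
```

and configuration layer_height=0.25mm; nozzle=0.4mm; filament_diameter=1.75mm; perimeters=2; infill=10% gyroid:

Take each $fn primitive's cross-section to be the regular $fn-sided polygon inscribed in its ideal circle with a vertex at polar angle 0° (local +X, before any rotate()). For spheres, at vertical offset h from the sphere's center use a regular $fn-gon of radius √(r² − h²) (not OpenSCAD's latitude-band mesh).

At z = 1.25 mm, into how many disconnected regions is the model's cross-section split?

At z = 1.25 mm: the r=3.5 sphere contributes a regular 16-gon of circumradius √(3.5²−2.25²) = 2.681; the cube at (8.5, 11.5) does not reach this height (z outside [2, 13.5]); the cube at (2, -0.5) does not reach this height (z outside [1.5, 16]); Taking the union: only the r=3.5 sphere is present, so the union is just that shape — 1 connected region. The result has 1 disconnected region.

1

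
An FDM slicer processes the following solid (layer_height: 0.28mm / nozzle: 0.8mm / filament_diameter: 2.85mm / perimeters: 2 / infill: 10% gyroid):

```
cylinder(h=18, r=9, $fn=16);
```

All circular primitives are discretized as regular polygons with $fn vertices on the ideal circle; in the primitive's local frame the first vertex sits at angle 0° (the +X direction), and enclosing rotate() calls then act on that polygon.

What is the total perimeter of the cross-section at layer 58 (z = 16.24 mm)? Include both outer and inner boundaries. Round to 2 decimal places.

56.19 mm

At z = 16.24 mm: the r=9 cylinder contributes a regular 16-gon of circumradius 9 (perimeter = 2·16·9.000·sin(180°/16) = 56.19 mm). Overall, the cross-section is a single solid region. Total boundary length (outer) = 56.19 mm.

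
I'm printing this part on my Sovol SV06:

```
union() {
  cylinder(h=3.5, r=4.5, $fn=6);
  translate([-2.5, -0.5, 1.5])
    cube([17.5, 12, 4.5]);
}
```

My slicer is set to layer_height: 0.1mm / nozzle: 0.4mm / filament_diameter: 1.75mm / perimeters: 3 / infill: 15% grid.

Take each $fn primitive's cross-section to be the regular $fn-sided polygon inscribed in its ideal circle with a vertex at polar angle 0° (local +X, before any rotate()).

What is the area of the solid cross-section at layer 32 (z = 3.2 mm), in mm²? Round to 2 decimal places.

236.34 mm²

At z = 3.2 mm: the r=4.5 cylinder gives a regular 6-gon of circumradius 4.5 (constant along its height) (area = (6/2)·4.500²·sin(360°/6) = 52.61 mm²); the cube at (-2.5, -0.5) (footprint 17.5×12) is included at this height (area 210.00 mm²); Merging all regions: the regions partially overlap — summed areas 262.61 mm² minus the doubly-counted overlap 26.27 mm² gives 236.34 mm² — area = 236.34 mm². Overall, the cross-section is a single solid region. Net area = 236.34 mm².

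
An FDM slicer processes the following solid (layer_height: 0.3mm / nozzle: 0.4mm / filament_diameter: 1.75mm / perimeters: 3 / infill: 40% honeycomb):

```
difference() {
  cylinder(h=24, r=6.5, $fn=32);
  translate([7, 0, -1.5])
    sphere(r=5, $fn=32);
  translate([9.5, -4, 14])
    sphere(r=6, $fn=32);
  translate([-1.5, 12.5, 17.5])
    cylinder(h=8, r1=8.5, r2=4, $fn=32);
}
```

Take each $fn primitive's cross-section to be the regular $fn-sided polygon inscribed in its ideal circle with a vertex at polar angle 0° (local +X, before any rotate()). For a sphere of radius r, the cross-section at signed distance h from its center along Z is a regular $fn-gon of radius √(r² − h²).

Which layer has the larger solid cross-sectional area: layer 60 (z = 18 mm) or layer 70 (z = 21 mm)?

Layer 60 (z = 18): the r=6.5 cylinder contributes a regular 32-gon of circumradius 6.5 (area = (32/2)·6.500²·sin(360°/32) = 131.88 mm²); the sphere at (7, 0) does not reach this height (|z−center|=19.500 > r=5); the r=6 sphere at (9.5, -4) contributes a regular 32-gon of circumradius √(6²−4²) = 4.472 (area = (32/2)·4.472²·sin(360°/32) = 62.43 mm²); the cone at (-1.5, 12.5) (r1=8.5→r2=4) has section circumradius 8.219 here — a regular 32-gon (area = (32/2)·8.219²·sin(360°/32) = 210.85 mm²); Taking the first minus the rest: starting from the r=6.5 cylinder (131.88 mm²), the r=6 sphere at (9.5, -4) partially overlaps it — only the 1.52 mm² overlap (of its 62.43 mm²) is removed, clipping the outline; the cone at (-1.5, 12.5) partially overlaps it — only the 10.52 mm² overlap (of its 210.85 mm²) is removed, clipping the outline — area = 119.84 mm². So its area = 119.84 mm². Layer 70 (z = 21): the r=6.5 cylinder gives a regular 32-gon of circumradius 6.5 (constant along its height) (area = (32/2)·6.500²·sin(360°/32) = 131.88 mm²); the sphere at (7, 0) is absent (|z−center|=22.500 > r=5); the sphere at (9.5, -4) is not intersected at this z (|z−center|=7.000 > r=6); the cone at (-1.5, 12.5) contributes a regular 32-gon of circumradius 6.531 (interpolated between r1=8.5 and r2=4 at t=0.438) (area = (32/2)·6.531²·sin(360°/32) = 133.15 mm²); Subtracting the remaining from the first: starting from the r=6.5 cylinder (131.88 mm²), the cone at (-1.5, 12.5) partially overlaps it — only the 0.85 mm² overlap (of its 133.15 mm²) is removed, clipping the outline — area = 131.03 mm². So its area = 131.03 mm². Layer 70 is larger (131.03 vs 119.84 mm²).

layer 70 (z = 21 mm)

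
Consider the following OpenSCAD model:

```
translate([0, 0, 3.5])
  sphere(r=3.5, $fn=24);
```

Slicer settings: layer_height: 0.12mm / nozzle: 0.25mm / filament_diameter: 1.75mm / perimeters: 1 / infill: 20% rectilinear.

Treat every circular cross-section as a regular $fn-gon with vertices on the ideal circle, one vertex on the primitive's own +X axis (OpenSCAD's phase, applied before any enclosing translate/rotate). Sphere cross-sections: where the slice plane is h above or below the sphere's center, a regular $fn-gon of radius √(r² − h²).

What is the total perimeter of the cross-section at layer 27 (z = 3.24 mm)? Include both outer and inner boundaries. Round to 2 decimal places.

At z = 3.24 mm: the r=3.5 sphere slices to a regular 24-gon of circumradius 3.490 (√(r²−h²) with h=0.26 from center) (perimeter = 2·24·3.490·sin(180°/24) = 21.87 mm). Overall, the cross-section is a single solid region. Total boundary length (outer) = 21.87 mm.

21.87 mm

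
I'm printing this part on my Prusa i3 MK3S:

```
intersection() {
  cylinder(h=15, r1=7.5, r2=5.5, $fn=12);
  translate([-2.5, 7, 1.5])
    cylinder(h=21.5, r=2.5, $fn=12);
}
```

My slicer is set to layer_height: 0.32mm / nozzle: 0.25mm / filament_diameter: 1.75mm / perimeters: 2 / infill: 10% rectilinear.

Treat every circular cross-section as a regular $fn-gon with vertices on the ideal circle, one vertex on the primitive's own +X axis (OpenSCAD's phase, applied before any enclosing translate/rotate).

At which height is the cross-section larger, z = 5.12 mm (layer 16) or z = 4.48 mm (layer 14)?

layer 14 (z = 4.48 mm)

Layer 16 (z = 5.12): the cone: at t=0.341 of its height the radius interpolates to r₁+(r₂−r₁)t = 6.817, giving a regular 12-gon of that circumradius (area = (12/2)·6.817²·sin(360°/12) = 139.43 mm²); the cylinder at (-2.5, 7): section is a regular 12-gon, circumradius r=2.5 (area = (12/2)·2.500²·sin(360°/12) = 18.75 mm²); After intersecting: the r=2.5 cylinder at (-2.5, 7) partially overlaps the cone; clipping to the common part keeps 5.13 mm² — area = 5.13 mm². So its area = 5.13 mm². Layer 14 (z = 4.48): the cone contributes a regular 12-gon of circumradius 6.903 (interpolated between r1=7.5 and r2=5.5 at t=0.299) (area = (12/2)·6.903²·sin(360°/12) = 142.94 mm²); the r=2.5 cylinder at (-2.5, 7) contributes a regular 12-gon of circumradius 2.5 (area = (12/2)·2.500²·sin(360°/12) = 18.75 mm²); Taking the intersection: the r=2.5 cylinder at (-2.5, 7) partially overlaps the cone; clipping to the common part keeps 5.50 mm² — area = 5.50 mm². So its area = 5.50 mm². Layer 14 is larger (5.50 vs 5.13 mm²).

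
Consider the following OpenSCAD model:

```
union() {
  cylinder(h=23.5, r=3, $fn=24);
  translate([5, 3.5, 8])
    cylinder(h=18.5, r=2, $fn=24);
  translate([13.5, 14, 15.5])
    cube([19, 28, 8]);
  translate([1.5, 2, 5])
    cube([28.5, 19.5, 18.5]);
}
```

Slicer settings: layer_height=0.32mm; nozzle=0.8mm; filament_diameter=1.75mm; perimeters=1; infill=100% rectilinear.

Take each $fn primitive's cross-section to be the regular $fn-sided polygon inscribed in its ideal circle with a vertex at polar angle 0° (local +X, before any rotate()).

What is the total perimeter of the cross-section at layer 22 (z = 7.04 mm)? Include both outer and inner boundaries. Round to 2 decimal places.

112.55 mm

At z = 7.04 mm: the cylinder: section is a regular 24-gon, circumradius r=3 (perimeter = 2·24·3.000·sin(180°/24) = 18.80 mm); the cylinder at (5, 3.5) does not reach this height (z outside [8, 26.5]); the cube at (13.5, 14) is not intersected at this z (z outside [15.5, 23.5]); the 28.5×19.5 cube at (1.5, 2) contributes its full rectangle (perimeter 96.00 mm); Taking the union: the regions partially overlap (shared area 0.23 mm²), so the edge portions inside another operand are dropped and the merged outline is re-measured after clipping — boundary = 112.55 mm. Overall, the cross-section is a single solid region. Total boundary length (outer) = 112.55 mm.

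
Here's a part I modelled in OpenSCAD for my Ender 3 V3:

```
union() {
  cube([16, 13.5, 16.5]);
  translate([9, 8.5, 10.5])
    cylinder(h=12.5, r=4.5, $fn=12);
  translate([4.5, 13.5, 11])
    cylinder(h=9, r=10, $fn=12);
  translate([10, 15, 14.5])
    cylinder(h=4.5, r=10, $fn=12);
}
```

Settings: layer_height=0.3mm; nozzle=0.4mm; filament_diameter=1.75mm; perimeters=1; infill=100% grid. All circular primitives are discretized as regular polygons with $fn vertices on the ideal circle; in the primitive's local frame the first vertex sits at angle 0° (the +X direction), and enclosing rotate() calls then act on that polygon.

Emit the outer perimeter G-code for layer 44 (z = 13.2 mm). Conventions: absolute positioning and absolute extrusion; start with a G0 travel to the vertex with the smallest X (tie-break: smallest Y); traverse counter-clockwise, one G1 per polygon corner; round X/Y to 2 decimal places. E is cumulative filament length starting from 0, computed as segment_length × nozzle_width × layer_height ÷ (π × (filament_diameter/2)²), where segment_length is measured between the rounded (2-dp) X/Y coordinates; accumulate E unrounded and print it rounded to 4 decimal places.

At z = 13.2 mm: the cube (footprint 16×13.5) is included at this height; the r=4.5 cylinder at (9, 8.5) contributes a regular 12-gon of circumradius 4.5; the r=10 cylinder at (4.5, 13.5) contributes a regular 12-gon of circumradius 10; the cylinder at (10, 15) is not intersected at this z (z outside [14.5, 19]); Merging all regions: the regions partially overlap (shared area 178.04 mm²), so overlapping operands fuse into one piece — 1 connected region. The outline is a single polygon with 13 vertices. Extrusion per mm of travel: 0.4 × 0.3 / (π × 0.875²) = 0.049890. Accumulating E over each segment gives final E = 3.8733.

G0 X-5.50 Y13.50 Z13.20
G1 X-4.16 Y8.50 E0.2583
G1 X-0.50 Y4.84 E0.5165
G1 X0.00 Y4.71 E0.5423
G1 X0.00 Y0.00 E0.7772
G1 X16.00 Y0.00 E1.5755
G1 X16.00 Y13.50 E2.2490
G1 X14.50 Y13.50 E2.3238
G1 X13.16 Y18.50 E2.5821
G1 X9.50 Y22.16 E2.8403
G1 X4.50 Y23.50 E3.0986
G1 X-0.50 Y22.16 E3.3568
G1 X-4.16 Y18.50 E3.6151
G1 X-5.50 Y13.50 E3.8733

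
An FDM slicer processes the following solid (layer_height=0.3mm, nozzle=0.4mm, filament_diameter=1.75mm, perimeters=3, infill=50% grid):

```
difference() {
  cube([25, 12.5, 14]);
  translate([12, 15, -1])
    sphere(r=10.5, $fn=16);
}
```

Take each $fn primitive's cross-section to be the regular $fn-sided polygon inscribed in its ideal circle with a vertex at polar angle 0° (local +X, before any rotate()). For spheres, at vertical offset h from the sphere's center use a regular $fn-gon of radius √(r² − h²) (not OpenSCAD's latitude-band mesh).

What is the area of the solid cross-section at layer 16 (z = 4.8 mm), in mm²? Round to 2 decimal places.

At z = 4.8 mm: the cube is present — its section is the full 25×12.5 rectangle (area 312.50 mm²); the sphere at (12, 15): section is a regular 16-gon, circumradius = √(r²−h²) = √(10.5²−5.8²) = 8.753 (area = (16/2)·8.753²·sin(360°/16) = 234.54 mm²); Taking the first minus the rest: starting from the 25×12.5 cube (312.50 mm²), the r=10.5 sphere at (12, 15) partially overlaps it — only the 74.75 mm² overlap (of its 234.54 mm²) is removed, clipping the outline — area = 237.75 mm². Overall, the cross-section is a single solid region. Net area = 237.75 mm².

237.75 mm²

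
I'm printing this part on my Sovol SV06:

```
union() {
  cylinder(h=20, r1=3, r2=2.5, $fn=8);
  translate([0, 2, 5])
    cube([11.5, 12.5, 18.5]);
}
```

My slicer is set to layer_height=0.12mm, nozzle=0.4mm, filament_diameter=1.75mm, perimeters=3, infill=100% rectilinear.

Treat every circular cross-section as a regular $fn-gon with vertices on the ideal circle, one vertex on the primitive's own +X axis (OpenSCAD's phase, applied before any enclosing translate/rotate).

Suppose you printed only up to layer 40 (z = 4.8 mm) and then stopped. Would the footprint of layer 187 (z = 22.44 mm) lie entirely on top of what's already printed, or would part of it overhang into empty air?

part overhangs

Compare the two slices. At z = 4.8: the cone: at t=0.240 of its height the radius interpolates to r₁+(r₂−r₁)t = 2.880, giving a regular 8-gon of that circumradius (area = (8/2)·2.880²·sin(360°/8) = 23.46 mm²); the cube at (0, 2) is not intersected at this z (z outside [5, 23.5]); Taking the union: only the cone is present, so the union is just that shape — area = 23.46 mm². At z = 22.44: the cone does not reach this height (z outside [0, 20]); the cube at (0, 2) (footprint 11.5×12.5) is included at this height (area 143.75 mm²); Taking the union: only the 11.5×12.5 cube at (0, 2) is present, so the union is just that shape — area = 143.75 mm². Checking containment: at z = 22.44 the cross-section extends beyond the z = 4.8 cross-section by about 142.82 mm².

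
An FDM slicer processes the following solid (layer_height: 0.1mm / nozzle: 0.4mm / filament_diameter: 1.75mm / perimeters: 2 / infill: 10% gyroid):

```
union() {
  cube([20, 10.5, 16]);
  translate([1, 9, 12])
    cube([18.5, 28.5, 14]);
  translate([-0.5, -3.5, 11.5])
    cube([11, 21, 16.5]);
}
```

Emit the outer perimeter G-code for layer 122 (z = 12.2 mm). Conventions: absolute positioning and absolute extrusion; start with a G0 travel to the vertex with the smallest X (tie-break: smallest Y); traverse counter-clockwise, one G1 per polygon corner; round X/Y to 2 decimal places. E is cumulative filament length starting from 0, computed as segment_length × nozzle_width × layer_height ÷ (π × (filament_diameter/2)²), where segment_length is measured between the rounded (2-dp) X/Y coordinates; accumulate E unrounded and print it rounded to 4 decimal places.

G0 X-0.50 Y-3.50 Z12.20
G1 X10.50 Y-3.50 E0.1829
G1 X10.50 Y0.00 E0.2411
G1 X20.00 Y0.00 E0.3991
G1 X20.00 Y10.50 E0.5737
G1 X19.50 Y10.50 E0.5821
G1 X19.50 Y37.50 E1.0311
G1 X1.00 Y37.50 E1.3387
G1 X1.00 Y17.50 E1.6713
G1 X-0.50 Y17.50 E1.6963
G1 X-0.50 Y-3.50 E2.0455

At z = 12.2 mm: the 20×10.5 cube contributes its full rectangle; the 18.5×28.5 cube at (1, 9) contributes its full rectangle; the 11×21 cube at (-0.5, -3.5) contributes its full rectangle; Taking the union: the regions partially overlap (shared area 204.50 mm²), so overlapping operands fuse into one piece — 1 connected region. The outline is a single polygon with 10 vertices. Extrusion per mm of travel: 0.4 × 0.1 / (π × 0.875²) = 0.016630. Accumulating E over each segment gives final E = 2.0455.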